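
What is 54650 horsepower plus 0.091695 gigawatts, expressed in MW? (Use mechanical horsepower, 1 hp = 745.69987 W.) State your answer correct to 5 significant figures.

132.45 MW

54650 hp = 40.7525 MW and 0.091695 GW = 91.6950 MW.
40.7525 + 91.6950 ≈ 132.45 MW.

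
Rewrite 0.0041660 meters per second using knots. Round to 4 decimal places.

0.0081 kn

1 m/s = 1.94384 kn.
Then 0.0041660 × 1.94384 ≈ 0.0081 kn.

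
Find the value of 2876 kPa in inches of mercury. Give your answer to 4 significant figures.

849.3 inHg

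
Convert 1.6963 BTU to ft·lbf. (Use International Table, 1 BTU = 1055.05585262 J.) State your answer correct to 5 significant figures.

1320.0 foot-pounds

1 British thermal unit = 778.169 foot-pounds.
1.6963 × 778.169 ≈ 1320.0 ft·lbf.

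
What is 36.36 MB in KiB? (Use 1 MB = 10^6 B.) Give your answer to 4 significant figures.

35510 kibibytes

1 megabyte = 976.5625 KiB.
36.36 × 976.5625 ≈ 35510 KiB.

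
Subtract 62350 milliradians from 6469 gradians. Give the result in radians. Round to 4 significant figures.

6469 grad = 101.6148 rad and 62350 mrad = 62.35000 rad.
101.6148 − 62.35000 ≈ 39.26 rad.

39.26 radians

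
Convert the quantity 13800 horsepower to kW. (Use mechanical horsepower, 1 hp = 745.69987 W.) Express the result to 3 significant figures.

10300 kW

1 horsepower = 0.745700 kilowatts.
So 13800 × 0.745700 ≈ 10300 kW.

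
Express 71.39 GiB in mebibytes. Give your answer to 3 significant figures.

1 gibibyte = 1024.00 MiB.
So 71.39 × 1024.00 ≈ 73100 MiB.

73100 mebibytes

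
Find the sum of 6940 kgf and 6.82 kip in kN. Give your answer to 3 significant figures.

6940 kgf = 68.0582 kN and 6.82 kip = 30.3369 kN.
68.0582 + 30.3369 ≈ 98.4 kN.

98.4 kN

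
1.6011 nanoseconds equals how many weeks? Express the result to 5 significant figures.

2.6473 × 10^-15 wk

1 nanosecond = 1.65344 × 10^-15 weeks.
Thus 1.6011 × 1.65344 × 10^-15 ≈ 2.6473 × 10^-15 wk.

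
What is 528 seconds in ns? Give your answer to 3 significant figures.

1 s = 1.00000e+9 nanoseconds.
528 × 1.00000e+9 ≈ 5.28e+11 ns.

5.28e+11 ns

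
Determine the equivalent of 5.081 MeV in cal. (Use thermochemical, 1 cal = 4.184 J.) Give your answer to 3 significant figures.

1.95e-13 cal

1 megaelectronvolt = 3.82929e-14 cal.
Thus 5.081 × 3.82929e-14 ≈ 1.95e-13 cal.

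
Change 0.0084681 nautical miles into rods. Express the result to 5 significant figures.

3.1184 rod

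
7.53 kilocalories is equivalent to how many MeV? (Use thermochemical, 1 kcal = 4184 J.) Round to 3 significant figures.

1.97e+17 megaelectronvolts

1 kilocalorie = 2.61145e+16 megaelectronvolts.
7.53 × 2.61145e+16 ≈ 1.97e+17 MeV.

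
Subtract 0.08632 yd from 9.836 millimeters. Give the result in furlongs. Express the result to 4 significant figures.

-0.0003435 furlong

9.836 mm = 4.88945 × 10^-5 furlong and 0.08632 yd = 0.000392364 furlong.
4.88945 × 10^-5 − 0.000392364 ≈ -0.0003435 furlong.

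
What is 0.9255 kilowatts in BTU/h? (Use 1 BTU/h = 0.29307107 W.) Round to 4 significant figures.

3158 BTU/h

1 kW = 3412.14 BTU per hour.
0.9255 × 3412.14 ≈ 3158 BTU/h.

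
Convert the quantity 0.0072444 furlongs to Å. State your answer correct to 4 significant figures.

1 furlong = 2.01168e+12 Å.
So 0.0072444 × 2.01168e+12 ≈ 1.457e+10 Å.

1.457e+10 Å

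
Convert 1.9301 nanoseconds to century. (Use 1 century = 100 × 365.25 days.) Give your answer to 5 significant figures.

1 nanosecond = 3.16881 × 10^-19 century.
1.9301 × 3.16881 × 10^-19 ≈ 6.1161 × 10^-19 century.

6.1161 × 10^-19 centuries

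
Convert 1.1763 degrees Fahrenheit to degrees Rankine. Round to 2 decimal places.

460.85 °R

°R = °F + 459.67.
Applying the formula gives 460.85 °R.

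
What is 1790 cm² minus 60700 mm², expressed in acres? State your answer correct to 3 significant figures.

1790 cm² = 4.42319e-5 acre and 60700 mm² = 1.49993e-5 acre.
4.42319e-5 − 1.49993e-5 ≈ 2.92e-5 acre.

2.92e-5 acres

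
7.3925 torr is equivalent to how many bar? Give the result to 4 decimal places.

0.0099 bar

1 torr = 0.00133322 bar.
Then 7.3925 × 0.00133322 ≈ 0.0099 bar.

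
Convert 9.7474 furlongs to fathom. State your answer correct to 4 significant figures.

1 furlong = 110.000 fathom.
So 9.7474 × 110.000 ≈ 1072 fathom.

1072 fathom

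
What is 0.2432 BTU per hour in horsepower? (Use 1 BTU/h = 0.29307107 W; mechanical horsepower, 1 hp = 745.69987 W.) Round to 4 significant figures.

9.558e-5 hp

1 BTU/h = 0.000393015 horsepower.
Thus 0.2432 × 0.000393015 ≈ 9.558e-5 hp.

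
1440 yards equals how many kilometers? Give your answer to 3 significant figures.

1.32 kilometers

1 yd = 0.000914400 kilometers.
Thus 1440 × 0.000914400 ≈ 1.32 km.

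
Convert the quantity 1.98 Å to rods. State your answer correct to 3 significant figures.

3.94e-11 rod

1 Å = 1.98839e-11 rods.
1.98 × 1.98839e-11 ≈ 3.94e-11 rod.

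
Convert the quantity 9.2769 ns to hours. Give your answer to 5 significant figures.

1 nanosecond = 2.77778e-13 h.
Thus 9.2769 × 2.77778e-13 ≈ 2.5769e-12 h.

2.5769e-12 h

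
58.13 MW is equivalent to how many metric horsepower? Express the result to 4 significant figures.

79030 PS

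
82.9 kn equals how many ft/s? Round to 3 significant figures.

140 feet per second

1 kn = 1.68781 ft/s.
82.9 × 1.68781 ≈ 140 ft/s.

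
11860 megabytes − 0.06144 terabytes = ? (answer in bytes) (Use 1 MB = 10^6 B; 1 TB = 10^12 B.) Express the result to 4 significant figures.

-4.958 × 10^10 bytes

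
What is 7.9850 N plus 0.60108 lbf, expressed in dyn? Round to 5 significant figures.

1.0659 × 10^6 dyn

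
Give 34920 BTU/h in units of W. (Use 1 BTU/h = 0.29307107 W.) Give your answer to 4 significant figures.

1 BTU/h = 0.293071 watts.
34920 × 0.293071 ≈ 10230 W.

10230 W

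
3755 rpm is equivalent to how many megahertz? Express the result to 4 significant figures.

1 rpm = 1.66667 × 10^-8 MHz.
So 3755 × 1.66667 × 10^-8 ≈ 6.258 × 10^-5 MHz.

6.258 × 10^-5 MHz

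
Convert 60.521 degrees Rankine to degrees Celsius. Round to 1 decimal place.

-239.5 °C

°R = (°C + 273.15) × 9/5.
Applying the formula gives -239.5 °C.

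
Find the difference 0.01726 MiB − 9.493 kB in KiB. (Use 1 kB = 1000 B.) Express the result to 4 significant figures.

0.01726 MiB = 17.6742 KiB and 9.493 kB = 9.27051 KiB.
17.6742 − 9.27051 ≈ 8.404 KiB.

8.404 KiB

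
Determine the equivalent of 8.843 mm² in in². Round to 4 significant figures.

0.01371 square inches

1 mm² = 0.00155000 in².
Thus 8.843 × 0.00155000 ≈ 0.01371 in².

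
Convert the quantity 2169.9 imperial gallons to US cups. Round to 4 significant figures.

1 imp gal = 19.2152 US cup.
Then 2169.9 × 19.2152 ≈ 41700 US cup.

41700 US cup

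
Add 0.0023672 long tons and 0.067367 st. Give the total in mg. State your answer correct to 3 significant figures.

2.83e+6 milligrams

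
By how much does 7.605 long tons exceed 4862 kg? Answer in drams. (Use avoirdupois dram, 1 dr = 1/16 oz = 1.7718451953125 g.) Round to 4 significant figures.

1.617e+6 drams

7.605 long ton = 4.36101e+6 dr and 4862 kg = 2.74403e+6 dr.
4.36101e+6 − 2.74403e+6 ≈ 1.617e+6 dr.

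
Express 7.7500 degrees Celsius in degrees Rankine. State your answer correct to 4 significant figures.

°R = (°C + 273.15) × 9/5.
Applying the formula gives 505.6 °R.

505.6 °R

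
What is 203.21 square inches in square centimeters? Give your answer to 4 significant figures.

1311 cm²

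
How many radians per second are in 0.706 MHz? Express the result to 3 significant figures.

4.44 × 10^6 rad/s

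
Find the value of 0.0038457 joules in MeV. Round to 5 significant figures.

1 J = 6.24151e+12 MeV.
So 0.0038457 × 6.24151e+12 ≈ 2.4003e+10 MeV.

2.4003e+10 megaelectronvolts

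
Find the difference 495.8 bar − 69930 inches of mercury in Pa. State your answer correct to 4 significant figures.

495.8 bar = 4.95800 × 10^7 Pa and 69930 inHg = 2.36810 × 10^8 Pa.
4.95800 × 10^7 − 2.36810 × 10^8 ≈ -1.872 × 10^8 Pa.

-1.872 × 10^8 Pa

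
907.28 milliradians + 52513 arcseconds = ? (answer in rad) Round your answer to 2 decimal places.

907.28 mrad = 0.907280 rad and 52513 arcsec = 0.254590 rad.
0.907280 + 0.254590 ≈ 1.16 rad.

1.16 rad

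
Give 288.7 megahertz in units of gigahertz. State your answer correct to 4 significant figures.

1 MHz = 0.00100000 GHz.
288.7 × 0.00100000 ≈ 0.2887 GHz.

0.2887 GHz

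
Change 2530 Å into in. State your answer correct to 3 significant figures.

1 Å = 3.93701 × 10^-9 in.
2530 × 3.93701 × 10^-9 ≈ 9.96 × 10^-6 in.

9.96 × 10^-6 inches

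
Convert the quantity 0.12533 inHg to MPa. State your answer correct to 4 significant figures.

1 inHg = 0.00338639 megapascals.
Thus 0.12533 × 0.00338639 ≈ 0.0004244 MPa.

0.0004244 megapascals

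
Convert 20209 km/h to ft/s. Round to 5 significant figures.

1 km/h = 0.911344 ft/s.
20209 × 0.911344 ≈ 18417 ft/s.

18417 feet per second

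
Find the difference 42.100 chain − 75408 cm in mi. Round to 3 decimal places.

42.100 chain = 0.526250 mi and 75408 cm = 0.468564 mi.
0.526250 − 0.468564 ≈ 0.058 mi.

0.058 miles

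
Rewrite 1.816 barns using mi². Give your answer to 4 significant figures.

7.012e-35 square miles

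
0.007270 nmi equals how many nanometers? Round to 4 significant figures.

1.346 × 10^10 nanometers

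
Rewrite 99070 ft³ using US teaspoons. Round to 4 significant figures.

5.692e+8 US teaspoons

1 ft³ = 5745.04 US tsp.
99070 × 5745.04 ≈ 5.692e+8 US tsp.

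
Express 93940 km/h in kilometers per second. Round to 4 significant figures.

26.09 kilometers per second

1 kilometer per hour = 0.000277778 km/s.
So 93940 × 0.000277778 ≈ 26.09 km/s.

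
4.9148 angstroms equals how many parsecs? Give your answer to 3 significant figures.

1.59e-26 pc

1 angstrom = 3.24078e-27 pc.
So 4.9148 × 3.24078e-27 ≈ 1.59e-26 pc.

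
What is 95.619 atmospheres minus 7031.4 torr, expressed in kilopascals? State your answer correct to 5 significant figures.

8751.2 kPa

95.619 atm = 9688.60 kPa and 7031.4 torr = 937.443 kPa.
9688.60 − 937.443 ≈ 8751.2 kPa.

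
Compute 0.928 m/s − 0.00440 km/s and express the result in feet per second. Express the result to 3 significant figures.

-11.4 ft/s

0.928 m/s = 3.04462 ft/s and 0.00440 km/s = 14.4357 ft/s.
3.04462 − 14.4357 ≈ -11.4 ft/s.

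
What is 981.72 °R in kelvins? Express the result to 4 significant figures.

545.4 kelvins

°R = K × 9/5.
Applying the formula gives 545.4 K.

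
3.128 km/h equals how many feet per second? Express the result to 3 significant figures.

1 kilometer per hour = 0.911344 feet per second.
So 3.128 × 0.911344 ≈ 2.85 ft/s.

2.85 feet per second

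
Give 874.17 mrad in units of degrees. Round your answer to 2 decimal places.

50.09 °

1 mrad = 0.0572958 °.
874.17 × 0.0572958 ≈ 50.09 °.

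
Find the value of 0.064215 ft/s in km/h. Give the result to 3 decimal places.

1 foot per second = 1.09728 km/h.
Then 0.064215 × 1.09728 ≈ 0.070 km/h.

0.070 kilometers per hour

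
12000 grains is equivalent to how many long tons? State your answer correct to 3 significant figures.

0.000765 long tons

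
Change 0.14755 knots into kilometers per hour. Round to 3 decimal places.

0.273 km/h

1 knot = 1.85200 km/h.
So 0.14755 × 1.85200 ≈ 0.273 km/h.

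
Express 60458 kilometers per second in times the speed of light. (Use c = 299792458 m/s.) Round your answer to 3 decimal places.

0.202 times the speed of light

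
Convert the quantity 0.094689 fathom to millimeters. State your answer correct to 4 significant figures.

1 fathom = 1828.80 millimeters.
Then 0.094689 × 1828.80 ≈ 173.2 mm.

173.2 millimeters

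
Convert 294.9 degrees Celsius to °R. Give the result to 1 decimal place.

°R = (°C + 273.15) × 9/5.
Applying the formula gives 1022.5 °R.

1022.5 °R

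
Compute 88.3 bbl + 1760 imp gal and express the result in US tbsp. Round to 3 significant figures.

88.3 bbl = 949402 US tbsp and 1760 imp gal = 541100 US tbsp.
949402 + 541100 ≈ 1.49 × 10^6 US tbsp.

1.49 × 10^6 US tbsp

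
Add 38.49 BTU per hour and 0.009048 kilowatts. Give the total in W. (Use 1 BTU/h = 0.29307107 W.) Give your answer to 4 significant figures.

20.33 watts

38.49 BTU/h = 11.2803 W and 0.009048 kW = 9.04800 W.
11.2803 + 9.04800 ≈ 20.33 W.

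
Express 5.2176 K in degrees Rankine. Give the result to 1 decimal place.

°R = K × 9/5.
Applying the formula gives 9.4 °R.

9.4 °R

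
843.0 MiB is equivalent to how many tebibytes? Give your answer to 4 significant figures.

0.0008039 TiB

1 mebibyte = 9.53674e-7 tebibytes.
Then 843.0 × 9.53674e-7 ≈ 0.0008039 TiB.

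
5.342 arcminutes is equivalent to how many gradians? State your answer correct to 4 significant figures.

1 arcmin = 0.0185185 gradians.
Then 5.342 × 0.0185185 ≈ 0.09893 grad.

0.09893 grad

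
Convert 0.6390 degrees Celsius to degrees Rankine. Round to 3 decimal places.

492.820 degrees Rankine

°R = (°C + 273.15) × 9/5.
Applying the formula gives 492.820 °R.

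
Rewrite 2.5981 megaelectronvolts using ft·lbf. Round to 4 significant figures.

3.070e-13 ft·lbf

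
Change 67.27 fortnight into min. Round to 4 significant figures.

1 fortnight = 20160.0 minutes.
Thus 67.27 × 20160.0 ≈ 1.356e+6 min.

1.356e+6 min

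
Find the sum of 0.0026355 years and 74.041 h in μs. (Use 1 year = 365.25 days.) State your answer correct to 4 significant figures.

0.0026355 yr = 8.31701e+10 μs and 74.041 h = 2.66548e+11 μs.
8.31701e+10 + 2.66548e+11 ≈ 3.497e+11 μs.

3.497e+11 microseconds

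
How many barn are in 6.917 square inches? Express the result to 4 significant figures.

1 in² = 6.45160 × 10^24 barns.
So 6.917 × 6.45160 × 10^24 ≈ 4.463 × 10^25 barn.

4.463 × 10^25 barns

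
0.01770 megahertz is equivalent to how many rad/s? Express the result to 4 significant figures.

111200 radians per second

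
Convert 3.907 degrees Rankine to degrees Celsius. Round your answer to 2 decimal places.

-270.98 degrees Celsius

°R = (°C + 273.15) × 9/5.
Applying the formula gives -270.98 °C.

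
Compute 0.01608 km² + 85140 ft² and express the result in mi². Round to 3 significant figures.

0.00926 square miles

0.01608 km² = 0.00620852 mi² and 85140 ft² = 0.00305398 mi².
0.00620852 + 0.00305398 ≈ 0.00926 mi².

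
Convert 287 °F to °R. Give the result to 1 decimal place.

°R = °F + 459.67.
Applying the formula gives 746.7 °R.

746.7 °R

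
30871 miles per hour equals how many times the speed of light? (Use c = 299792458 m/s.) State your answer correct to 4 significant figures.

1 mph = 1.49116 × 10^-9 c.
30871 × 1.49116 × 10^-9 ≈ 4.603 × 10^-5 c.

4.603 × 10^-5 times the speed of light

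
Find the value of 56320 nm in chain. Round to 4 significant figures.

2.800 × 10^-6 chain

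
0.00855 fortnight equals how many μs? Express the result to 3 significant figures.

1 fortnight = 1.20960 × 10^12 μs.
0.00855 × 1.20960 × 10^12 ≈ 1.03 × 10^10 μs.

1.03 × 10^10 microseconds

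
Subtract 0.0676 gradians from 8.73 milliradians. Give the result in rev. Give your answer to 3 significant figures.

8.73 mrad = 0.00138942 rev and 0.0676 grad = 0.000169000 rev.
0.00138942 − 0.000169000 ≈ 0.00122 rev.

0.00122 rev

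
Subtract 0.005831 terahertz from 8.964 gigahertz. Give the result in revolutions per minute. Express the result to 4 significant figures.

1.880e+11 rpm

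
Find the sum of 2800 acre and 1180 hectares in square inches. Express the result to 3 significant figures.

3.59 × 10^10 square inches

2800 acre = 1.75634 × 10^10 in² and 1180 ha = 1.82900 × 10^10 in².
1.75634 × 10^10 + 1.82900 × 10^10 ≈ 3.59 × 10^10 in².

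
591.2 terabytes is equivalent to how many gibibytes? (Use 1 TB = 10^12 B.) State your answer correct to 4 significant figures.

1 TB = 931.323 GiB.
So 591.2 × 931.323 ≈ 550600 GiB.

550600 GiB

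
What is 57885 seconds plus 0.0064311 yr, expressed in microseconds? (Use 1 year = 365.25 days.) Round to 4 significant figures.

57885 s = 5.78850 × 10^10 μs and 0.0064311 yr = 2.02950 × 10^11 μs.
5.78850 × 10^10 + 2.02950 × 10^11 ≈ 2.608 × 10^11 μs.

2.608 × 10^11 microseconds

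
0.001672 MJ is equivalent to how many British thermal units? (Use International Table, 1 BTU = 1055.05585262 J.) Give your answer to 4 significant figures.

1.585 British thermal units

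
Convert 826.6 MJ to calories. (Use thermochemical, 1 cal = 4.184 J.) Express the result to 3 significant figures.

1.98e+8 cal

1 megajoule = 239006 cal.
826.6 × 239006 ≈ 1.98e+8 cal.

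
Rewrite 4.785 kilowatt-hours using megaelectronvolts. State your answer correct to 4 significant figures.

1 kilowatt-hour = 2.24694e+19 megaelectronvolts.
Then 4.785 × 2.24694e+19 ≈ 1.075e+20 MeV.

1.075e+20 MeV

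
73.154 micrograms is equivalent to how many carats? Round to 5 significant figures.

1 μg = 5.00000e-6 carats.
Thus 73.154 × 5.00000e-6 ≈ 0.00036577 ct.

0.00036577 carats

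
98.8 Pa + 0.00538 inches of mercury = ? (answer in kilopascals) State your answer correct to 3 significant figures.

98.8 Pa = 0.0988000 kPa and 0.00538 inHg = 0.0182188 kPa.
0.0988000 + 0.0182188 ≈ 0.117 kPa.

0.117 kPa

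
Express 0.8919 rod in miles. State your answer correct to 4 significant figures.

0.002787 miles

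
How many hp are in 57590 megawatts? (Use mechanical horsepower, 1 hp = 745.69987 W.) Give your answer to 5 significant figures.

1 megawatt = 1341.02 horsepower.
Thus 57590 × 1341.02 ≈ 7.7229e+7 hp.

7.7229e+7 hp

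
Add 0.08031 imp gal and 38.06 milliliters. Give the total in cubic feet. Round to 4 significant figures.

0.01424 ft³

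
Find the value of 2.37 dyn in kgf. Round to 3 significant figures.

1 dyne = 1.01972e-6 kgf.
Then 2.37 × 1.01972e-6 ≈ 2.42e-6 kgf.

2.42e-6 kilograms-force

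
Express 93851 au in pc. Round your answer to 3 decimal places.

1 astronomical unit = 4.84814 × 10^-6 parsecs.
93851 × 4.84814 × 10^-6 ≈ 0.455 pc.

0.455 pc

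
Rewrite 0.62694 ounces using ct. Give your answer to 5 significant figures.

88.867 ct

1 oz = 141.748 carats.
0.62694 × 141.748 ≈ 88.867 ct.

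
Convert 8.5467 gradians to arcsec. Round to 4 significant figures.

1 grad = 3240.00 arcseconds.
8.5467 × 3240.00 ≈ 27690 arcsec.

27690 arcsec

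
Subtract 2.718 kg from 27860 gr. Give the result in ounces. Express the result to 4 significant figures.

-32.19 ounces

27860 gr = 63.6800 oz and 2.718 kg = 95.8746 oz.
63.6800 − 95.8746 ≈ -32.19 oz.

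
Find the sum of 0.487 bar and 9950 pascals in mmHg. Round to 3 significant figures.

0.487 bar = 365.280 mmHg and 9950 Pa = 74.6311 mmHg.
365.280 + 74.6311 ≈ 440 mmHg.

440 mmHg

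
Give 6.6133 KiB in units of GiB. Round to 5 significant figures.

1 kibibyte = 9.53674e-7 gibibytes.
6.6133 × 9.53674e-7 ≈ 6.3069e-6 GiB.

6.3069e-6 GiB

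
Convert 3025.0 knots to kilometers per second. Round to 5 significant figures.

1 kn = 0.000514444 kilometers per second.
Then 3025.0 × 0.000514444 ≈ 1.5562 km/s.

1.5562 km/s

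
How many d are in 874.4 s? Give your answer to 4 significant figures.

0.01012 d

1 s = 1.15741e-5 d.
So 874.4 × 1.15741e-5 ≈ 0.01012 d.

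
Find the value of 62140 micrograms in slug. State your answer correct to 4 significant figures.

4.258e-6 slugs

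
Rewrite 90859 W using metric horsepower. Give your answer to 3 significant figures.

124 PS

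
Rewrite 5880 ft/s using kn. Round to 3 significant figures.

3480 kn

1 foot per second = 0.592484 kn.
Thus 5880 × 0.592484 ≈ 3480 kn.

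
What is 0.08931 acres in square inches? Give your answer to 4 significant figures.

560200 in²

1 acre = 6.27264e+6 in².
Thus 0.08931 × 6.27264e+6 ≈ 560200 in².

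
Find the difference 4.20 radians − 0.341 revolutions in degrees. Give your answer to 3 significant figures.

4.20 rad = 240.642 ° and 0.341 rev = 122.760 °.
240.642 − 122.760 ≈ 118 °.

118 °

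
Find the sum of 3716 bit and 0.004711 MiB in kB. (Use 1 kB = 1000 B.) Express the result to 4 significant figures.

5.404 kB

3716 bit = 0.464500 kB and 0.004711 MiB = 4.93984 kB.
0.464500 + 4.93984 ≈ 5.404 kB.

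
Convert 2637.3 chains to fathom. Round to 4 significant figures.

29010 fathom

1 chain = 11.0000 fathom.
So 2637.3 × 11.0000 ≈ 29010 fathom.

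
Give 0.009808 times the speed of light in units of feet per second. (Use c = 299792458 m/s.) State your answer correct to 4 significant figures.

9.647 × 10^6 ft/s

1 c = 9.83571 × 10^8 ft/s.
Then 0.009808 × 9.83571 × 10^8 ≈ 9.647 × 10^6 ft/s.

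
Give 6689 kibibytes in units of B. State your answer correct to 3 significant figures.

6.85 × 10^6 B

1 KiB = 1024.00 B.
Thus 6689 × 1024.00 ≈ 6.85 × 10^6 B.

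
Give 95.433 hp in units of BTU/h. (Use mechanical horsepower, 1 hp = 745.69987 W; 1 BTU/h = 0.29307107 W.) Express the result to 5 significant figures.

242820 BTU/h

1 horsepower = 2544.43 BTU/h.
Then 95.433 × 2544.43 ≈ 242820 BTU/h.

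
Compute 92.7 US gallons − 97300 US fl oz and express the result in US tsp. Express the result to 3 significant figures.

-513000 US tsp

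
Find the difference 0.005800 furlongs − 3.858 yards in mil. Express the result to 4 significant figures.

-92950 mil

0.005800 furlong = 45936.0 mil and 3.858 yd = 138888 mil.
45936.0 − 138888 ≈ -92950 mil.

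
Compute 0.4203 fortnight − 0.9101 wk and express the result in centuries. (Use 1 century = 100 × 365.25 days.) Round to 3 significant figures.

-1.33e-5 century

0.4203 fortnight = 0.000161101 century and 0.9101 wk = 0.000174420 century.
0.000161101 − 0.000174420 ≈ -1.33e-5 century.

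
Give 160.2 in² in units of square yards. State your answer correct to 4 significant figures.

0.1236 square yards

1 in² = 0.000771605 square yards.
Thus 160.2 × 0.000771605 ≈ 0.1236 yd².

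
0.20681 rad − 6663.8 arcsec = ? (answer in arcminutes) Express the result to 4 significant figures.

599.9 arcmin

0.20681 rad = 710.960 arcmin and 6663.8 arcsec = 111.063 arcmin.
710.960 − 111.063 ≈ 599.9 arcmin.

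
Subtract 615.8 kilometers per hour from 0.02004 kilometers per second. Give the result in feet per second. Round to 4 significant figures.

-495.5 ft/s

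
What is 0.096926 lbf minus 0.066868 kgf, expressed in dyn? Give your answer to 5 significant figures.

-22460 dyn

0.096926 lbf = 43114.8 dyn and 0.066868 kgf = 65575.1 dyn.
43114.8 − 65575.1 ≈ -22460 dyn.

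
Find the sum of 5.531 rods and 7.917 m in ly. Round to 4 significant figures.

3.777e-15 light-years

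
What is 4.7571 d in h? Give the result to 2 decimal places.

1 day = 24.0000 h.
Thus 4.7571 × 24.0000 ≈ 114.17 h.

114.17 hours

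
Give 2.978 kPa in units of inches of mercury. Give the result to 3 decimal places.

1 kilopascal = 0.295300 inches of mercury.
So 2.978 × 0.295300 ≈ 0.879 inHg.

0.879 inHg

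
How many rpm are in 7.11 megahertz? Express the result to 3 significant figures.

1 MHz = 6.00000 × 10^7 rpm.
Thus 7.11 × 6.00000 × 10^7 ≈ 4.27 × 10^8 rpm.

4.27 × 10^8 revolutions per minute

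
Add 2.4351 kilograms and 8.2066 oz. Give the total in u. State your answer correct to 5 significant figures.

1.6066 × 10^27 u

2.4351 kg = 1.46645 × 10^27 u and 8.2066 oz = 1.40107 × 10^26 u.
1.46645 × 10^27 + 1.40107 × 10^26 ≈ 1.6066 × 10^27 u.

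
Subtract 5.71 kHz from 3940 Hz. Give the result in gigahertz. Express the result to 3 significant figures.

-1.77e-6 GHz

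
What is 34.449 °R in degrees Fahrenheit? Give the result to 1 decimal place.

°R = °F + 459.67.
Applying the formula gives -425.2 °F.

-425.2 °F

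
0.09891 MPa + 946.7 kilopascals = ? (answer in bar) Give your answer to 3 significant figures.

10.5 bar

0.09891 MPa = 0.989100 bar and 946.7 kPa = 9.46700 bar.
0.989100 + 9.46700 ≈ 10.5 bar.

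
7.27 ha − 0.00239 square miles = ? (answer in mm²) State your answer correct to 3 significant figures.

7.27 ha = 7.27000 × 10^10 mm² and 0.00239 mi² = 6.19007 × 10^9 mm².
7.27000 × 10^10 − 6.19007 × 10^9 ≈ 6.65 × 10^10 mm².

6.65 × 10^10 mm²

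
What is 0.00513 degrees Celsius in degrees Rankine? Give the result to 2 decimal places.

491.68 degrees Rankine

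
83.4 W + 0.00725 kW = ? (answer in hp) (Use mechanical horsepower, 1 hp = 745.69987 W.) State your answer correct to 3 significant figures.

83.4 W = 0.111841 hp and 0.00725 kW = 0.00972241 hp.
0.111841 + 0.00972241 ≈ 0.122 hp.

0.122 hp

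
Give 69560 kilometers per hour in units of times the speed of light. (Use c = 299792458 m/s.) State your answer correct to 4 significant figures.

1 km/h = 9.26567e-10 times the speed of light.
Then 69560 × 9.26567e-10 ≈ 6.445e-5 c.

6.445e-5 times the speed of light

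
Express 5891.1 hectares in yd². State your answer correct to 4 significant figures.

1 hectare = 11959.9 yd².
So 5891.1 × 11959.9 ≈ 7.046 × 10^7 yd².

7.046 × 10^7 yd²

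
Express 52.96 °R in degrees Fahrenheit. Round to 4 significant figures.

-406.7 °F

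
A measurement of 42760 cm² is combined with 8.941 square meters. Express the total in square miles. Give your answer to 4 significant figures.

42760 cm² = 1.65097 × 10^-6 mi² and 8.941 m² = 3.45214 × 10^-6 mi².
1.65097 × 10^-6 + 3.45214 × 10^-6 ≈ 5.103 × 10^-6 mi².

5.103 × 10^-6 square miles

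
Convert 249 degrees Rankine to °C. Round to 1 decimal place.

°R = (°C + 273.15) × 9/5.
Applying the formula gives -134.8 °C.

-134.8 °C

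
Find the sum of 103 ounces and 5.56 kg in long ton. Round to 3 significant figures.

103 oz = 0.00287388 long ton and 5.56 kg = 0.00547219 long ton.
0.00287388 + 0.00547219 ≈ 0.00835 long ton.

0.00835 long tons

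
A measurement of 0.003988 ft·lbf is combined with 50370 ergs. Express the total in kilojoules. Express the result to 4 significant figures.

0.003988 ft·lbf = 5.40700e-6 kJ and 50370 erg = 5.03700e-6 kJ.
5.40700e-6 + 5.03700e-6 ≈ 1.044e-5 kJ.

1.044e-5 kJ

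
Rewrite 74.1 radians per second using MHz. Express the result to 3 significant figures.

1.18e-5 MHz

1 rad/s = 1.59155e-7 megahertz.
74.1 × 1.59155e-7 ≈ 1.18e-5 MHz.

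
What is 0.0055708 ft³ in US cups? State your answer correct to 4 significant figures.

1 ft³ = 119.688 US cups.
0.0055708 × 119.688 ≈ 0.6668 US cup.

0.6668 US cup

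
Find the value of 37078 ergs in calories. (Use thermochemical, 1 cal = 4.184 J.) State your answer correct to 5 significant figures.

0.00088619 calories

1 erg = 2.39006 × 10^-8 cal.
Then 37078 × 2.39006 × 10^-8 ≈ 0.00088619 cal.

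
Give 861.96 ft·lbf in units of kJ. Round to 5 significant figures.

1.1687 kJ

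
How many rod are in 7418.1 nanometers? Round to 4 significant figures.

1.475 × 10^-6 rod

1 nanometer = 1.98839 × 10^-10 rods.
7418.1 × 1.98839 × 10^-10 ≈ 1.475 × 10^-6 rod.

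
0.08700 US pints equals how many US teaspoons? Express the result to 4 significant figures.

1 US pint = 96.0000 US tsp.
Thus 0.08700 × 96.0000 ≈ 8.352 US tsp.

8.352 US tsp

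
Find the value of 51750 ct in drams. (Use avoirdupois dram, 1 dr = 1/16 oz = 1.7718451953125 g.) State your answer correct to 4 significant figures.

5841 dr

1 carat = 0.112877 dr.
Thus 51750 × 0.112877 ≈ 5841 dr.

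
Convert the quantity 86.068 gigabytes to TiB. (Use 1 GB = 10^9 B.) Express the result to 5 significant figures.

0.078278 tebibytes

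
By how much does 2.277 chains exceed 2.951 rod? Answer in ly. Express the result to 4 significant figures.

3.273 × 10^-15 light-years

2.277 chain = 4.84169 × 10^-15 ly and 2.951 rod = 1.56871 × 10^-15 ly.
4.84169 × 10^-15 − 1.56871 × 10^-15 ≈ 3.273 × 10^-15 ly.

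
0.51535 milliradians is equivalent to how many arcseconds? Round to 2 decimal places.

106.30 arcseconds

1 mrad = 206.265 arcseconds.
So 0.51535 × 206.265 ≈ 106.30 arcsec.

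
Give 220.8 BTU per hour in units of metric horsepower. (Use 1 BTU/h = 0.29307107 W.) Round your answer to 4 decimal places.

0.0880 PS

1 BTU/h = 0.000398466 PS.
220.8 × 0.000398466 ≈ 0.0880 PS.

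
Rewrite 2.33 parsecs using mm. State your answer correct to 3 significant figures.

1 parsec = 3.08568e+19 millimeters.
2.33 × 3.08568e+19 ≈ 7.19e+19 mm.

7.19e+19 mm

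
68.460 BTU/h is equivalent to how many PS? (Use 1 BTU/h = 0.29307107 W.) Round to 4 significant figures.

1 BTU/h = 0.000398466 metric horsepower.
Thus 68.460 × 0.000398466 ≈ 0.02728 PS.

0.02728 metric horsepower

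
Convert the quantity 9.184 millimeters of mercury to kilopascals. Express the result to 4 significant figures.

1.224 kilopascals

1 mmHg = 0.133322 kPa.
9.184 × 0.133322 ≈ 1.224 kPa.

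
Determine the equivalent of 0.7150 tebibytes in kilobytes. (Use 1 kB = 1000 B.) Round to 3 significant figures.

7.86 × 10^8 kB

1 TiB = 1.09951 × 10^9 kB.
So 0.7150 × 1.09951 × 10^9 ≈ 7.86 × 10^8 kB.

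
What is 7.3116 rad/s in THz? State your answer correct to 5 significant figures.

1.1637e-12 THz

1 radian per second = 1.59155e-13 terahertz.
So 7.3116 × 1.59155e-13 ≈ 1.1637e-12 THz.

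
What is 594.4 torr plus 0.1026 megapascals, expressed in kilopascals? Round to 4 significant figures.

594.4 torr = 79.2468 kPa and 0.1026 MPa = 102.600 kPa.
79.2468 + 102.600 ≈ 181.8 kPa.

181.8 kilopascals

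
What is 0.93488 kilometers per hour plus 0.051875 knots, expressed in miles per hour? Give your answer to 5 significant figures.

0.93488 km/h = 0.580908 mph and 0.051875 kn = 0.0596967 mph.
0.580908 + 0.0596967 ≈ 0.64060 mph.

0.64060 mph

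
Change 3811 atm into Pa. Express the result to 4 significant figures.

3.861 × 10^8 pascals

1 atmosphere = 101325 pascals.
Then 3811 × 101325 ≈ 3.861 × 10^8 Pa.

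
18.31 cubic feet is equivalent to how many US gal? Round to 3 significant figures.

1 ft³ = 7.48052 US gal.
Thus 18.31 × 7.48052 ≈ 137 US gal.

137 US gal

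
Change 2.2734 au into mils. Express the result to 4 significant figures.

1.339e+16 mil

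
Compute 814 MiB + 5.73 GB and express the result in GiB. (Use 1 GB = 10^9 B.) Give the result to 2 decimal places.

6.13 GiB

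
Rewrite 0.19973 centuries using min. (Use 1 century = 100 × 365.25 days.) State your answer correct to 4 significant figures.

1 century = 5.25960e+7 min.
Thus 0.19973 × 5.25960e+7 ≈ 1.050e+7 min.

1.050e+7 min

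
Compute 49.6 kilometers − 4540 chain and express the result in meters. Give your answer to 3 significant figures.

49.6 km = 49600.0 m and 4540 chain = 91330.3 m.
49600.0 − 91330.3 ≈ -41700 m.

-41700 m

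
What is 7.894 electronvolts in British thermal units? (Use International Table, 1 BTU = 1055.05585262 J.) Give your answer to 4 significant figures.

1.199 × 10^-21 BTU

1 eV = 1.51857 × 10^-22 British thermal units.
Thus 7.894 × 1.51857 × 10^-22 ≈ 1.199 × 10^-21 BTU.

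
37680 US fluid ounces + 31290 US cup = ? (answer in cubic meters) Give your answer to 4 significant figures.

37680 US fl oz = 1.11433 m³ and 31290 US cup = 7.40285 m³.
1.11433 + 7.40285 ≈ 8.517 m³.

8.517 m³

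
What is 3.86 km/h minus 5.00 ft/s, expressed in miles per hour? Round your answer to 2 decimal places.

-1.01 miles per hour

3.86 km/h = 2.39849 mph and 5.00 ft/s = 3.40909 mph.
2.39849 − 3.40909 ≈ -1.01 mph.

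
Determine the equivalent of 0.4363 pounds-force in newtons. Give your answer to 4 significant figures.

1.941 N

1 pound-force = 4.44822 N.
Then 0.4363 × 4.44822 ≈ 1.941 N.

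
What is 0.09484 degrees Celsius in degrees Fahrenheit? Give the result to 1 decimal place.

°F = °C × 9/5 + 32.
Applying the formula gives 32.2 °F.

32.2 °F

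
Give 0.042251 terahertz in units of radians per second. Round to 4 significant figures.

2.655e+11 rad/s

1 THz = 6.28319e+12 radians per second.
0.042251 × 6.28319e+12 ≈ 2.655e+11 rad/s.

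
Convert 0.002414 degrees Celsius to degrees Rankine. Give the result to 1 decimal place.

491.7 °R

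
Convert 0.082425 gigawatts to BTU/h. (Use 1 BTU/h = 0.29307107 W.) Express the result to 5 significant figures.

1 gigawatt = 3.41214e+9 BTU/h.
Then 0.082425 × 3.41214e+9 ≈ 2.8125e+8 BTU/h.

2.8125e+8 BTU/h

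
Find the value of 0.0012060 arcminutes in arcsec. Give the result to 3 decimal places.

0.072 arcsec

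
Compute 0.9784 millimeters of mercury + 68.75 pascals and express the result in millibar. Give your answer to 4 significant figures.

0.9784 mmHg = 1.30443 mbar and 68.75 Pa = 0.687500 mbar.
1.30443 + 0.687500 ≈ 1.992 mbar.

1.992 mbar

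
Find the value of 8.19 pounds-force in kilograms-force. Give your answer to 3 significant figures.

3.71 kilograms-force

1 lbf = 0.453592 kgf.
Then 8.19 × 0.453592 ≈ 3.71 kgf.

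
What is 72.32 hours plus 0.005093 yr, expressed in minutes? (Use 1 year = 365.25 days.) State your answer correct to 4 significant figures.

7018 min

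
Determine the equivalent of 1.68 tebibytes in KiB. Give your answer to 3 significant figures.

1.80 × 10^9 KiB

1 tebibyte = 1.07374 × 10^9 kibibytes.
Then 1.68 × 1.07374 × 10^9 ≈ 1.80 × 10^9 KiB.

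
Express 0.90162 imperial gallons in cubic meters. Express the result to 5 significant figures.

1 imperial gallon = 0.00454609 m³.
0.90162 × 0.00454609 ≈ 0.0040988 m³.

0.0040988 cubic meters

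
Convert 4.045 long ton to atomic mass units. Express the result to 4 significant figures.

2.475 × 10^30 u

1 long ton = 6.11878 × 10^29 atomic mass units.
Thus 4.045 × 6.11878 × 10^29 ≈ 2.475 × 10^30 u.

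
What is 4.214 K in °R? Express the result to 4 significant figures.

7.585 °R

°R = K × 9/5.
Applying the formula gives 7.585 °R.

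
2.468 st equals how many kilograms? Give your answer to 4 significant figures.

1 stone = 6.35029 kg.
2.468 × 6.35029 ≈ 15.67 kg.

15.67 kg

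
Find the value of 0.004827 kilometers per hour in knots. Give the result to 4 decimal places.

1 km/h = 0.539957 kn.
0.004827 × 0.539957 ≈ 0.0026 kn.

0.0026 knots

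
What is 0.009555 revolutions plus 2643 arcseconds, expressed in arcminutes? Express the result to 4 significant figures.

250.4 arcminutes

0.009555 rev = 206.388 arcmin and 2643 arcsec = 44.0500 arcmin.
206.388 + 44.0500 ≈ 250.4 arcmin.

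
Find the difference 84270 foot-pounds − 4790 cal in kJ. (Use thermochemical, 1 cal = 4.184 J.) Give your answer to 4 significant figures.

84270 ft·lbf = 114.255 kJ and 4790 cal = 20.0414 kJ.
114.255 − 20.0414 ≈ 94.21 kJ.

94.21 kJ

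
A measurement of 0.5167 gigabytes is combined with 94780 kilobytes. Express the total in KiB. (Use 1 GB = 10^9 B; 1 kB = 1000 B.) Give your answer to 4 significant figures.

597100 kibibytes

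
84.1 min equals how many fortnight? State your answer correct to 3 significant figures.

1 min = 4.96032e-5 fortnights.
So 84.1 × 4.96032e-5 ≈ 0.00417 fortnight.

0.00417 fortnight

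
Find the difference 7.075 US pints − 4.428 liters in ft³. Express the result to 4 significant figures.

-0.03815 ft³

7.075 US pt = 0.118224 ft³ and 4.428 L = 0.156373 ft³.
0.118224 − 0.156373 ≈ -0.03815 ft³.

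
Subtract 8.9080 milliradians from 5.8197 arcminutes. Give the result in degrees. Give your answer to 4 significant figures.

-0.4134 °

5.8197 arcmin = 0.0969950 ° and 8.9080 mrad = 0.510391 °.
0.0969950 − 0.510391 ≈ -0.4134 °.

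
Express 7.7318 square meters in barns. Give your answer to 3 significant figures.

7.73 × 10^28 barn

1 m² = 1.00000 × 10^28 barn.
Then 7.7318 × 1.00000 × 10^28 ≈ 7.73 × 10^28 barn.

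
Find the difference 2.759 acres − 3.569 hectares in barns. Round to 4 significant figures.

-2.452 × 10^32 barn

2.759 acre = 1.11653 × 10^32 barn and 3.569 ha = 3.56900 × 10^32 barn.
1.11653 × 10^32 − 3.56900 × 10^32 ≈ -2.452 × 10^32 barn.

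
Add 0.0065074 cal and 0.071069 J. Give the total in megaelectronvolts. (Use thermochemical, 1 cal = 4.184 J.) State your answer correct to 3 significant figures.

0.0065074 cal = 1.69937e+11 MeV and 0.071069 J = 4.43578e+11 MeV.
1.69937e+11 + 4.43578e+11 ≈ 6.14e+11 MeV.

6.14e+11 MeV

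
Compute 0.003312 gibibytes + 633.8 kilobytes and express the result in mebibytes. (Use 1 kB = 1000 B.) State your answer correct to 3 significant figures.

4.00 mebibytes

0.003312 GiB = 3.39149 MiB and 633.8 kB = 0.604439 MiB.
3.39149 + 0.604439 ≈ 4.00 MiB.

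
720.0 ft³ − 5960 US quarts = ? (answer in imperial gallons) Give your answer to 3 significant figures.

3240 imp gal

720.0 ft³ = 4484.76 imp gal and 5960 US qt = 1240.68 imp gal.
4484.76 − 1240.68 ≈ 3240 imp gal.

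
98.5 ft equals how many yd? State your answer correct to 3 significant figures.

32.8 yd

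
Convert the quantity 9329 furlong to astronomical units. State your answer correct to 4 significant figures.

1.254 × 10^-5 au

1 furlong = 1.34473 × 10^-9 au.
So 9329 × 1.34473 × 10^-9 ≈ 1.254 × 10^-5 au.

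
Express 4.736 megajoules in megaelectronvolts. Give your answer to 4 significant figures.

2.956e+19 MeV

1 MJ = 6.24151e+18 megaelectronvolts.
So 4.736 × 6.24151e+18 ≈ 2.956e+19 MeV.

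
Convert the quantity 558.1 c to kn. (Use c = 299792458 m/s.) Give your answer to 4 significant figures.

1 speed of light = 5.82750 × 10^8 kn.
Thus 558.1 × 5.82750 × 10^8 ≈ 3.252 × 10^11 kn.

3.252 × 10^11 knots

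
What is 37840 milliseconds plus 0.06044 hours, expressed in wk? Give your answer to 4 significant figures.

0.0004223 weeks

37840 ms = 6.25661 × 10^-5 wk and 0.06044 h = 0.000359762 wk.
6.25661 × 10^-5 + 0.000359762 ≈ 0.0004223 wk.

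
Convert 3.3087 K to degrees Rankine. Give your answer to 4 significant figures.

5.956 degrees Rankine

°R = K × 9/5.
Applying the formula gives 5.956 °R.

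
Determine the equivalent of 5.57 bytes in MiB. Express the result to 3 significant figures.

5.31e-6 MiB

1 byte = 9.53674e-7 MiB.
Thus 5.57 × 9.53674e-7 ≈ 5.31e-6 MiB.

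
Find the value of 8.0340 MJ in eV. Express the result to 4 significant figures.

1 megajoule = 6.24151 × 10^24 eV.
8.0340 × 6.24151 × 10^24 ≈ 5.014 × 10^25 eV.

5.014 × 10^25 electronvolts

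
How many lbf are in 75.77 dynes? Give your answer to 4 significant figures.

0.0001703 lbf

1 dyne = 2.24809 × 10^-6 lbf.
So 75.77 × 2.24809 × 10^-6 ≈ 0.0001703 lbf.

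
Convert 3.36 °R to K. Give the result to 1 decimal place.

°R = K × 9/5.
Applying the formula gives 1.9 K.

1.9 kelvins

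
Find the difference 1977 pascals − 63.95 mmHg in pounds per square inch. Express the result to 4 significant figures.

1977 Pa = 0.2867396 psi and 63.95 mmHg = 1.236587 psi.
0.2867396 − 1.236587 ≈ -0.9498 psi.

-0.9498 pounds per square inch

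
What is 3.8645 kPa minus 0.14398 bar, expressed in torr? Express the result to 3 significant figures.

-79.0 torr

3.8645 kPa = 28.9861 torr and 0.14398 bar = 107.994 torr.
28.9861 − 107.994 ≈ -79.0 torr.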